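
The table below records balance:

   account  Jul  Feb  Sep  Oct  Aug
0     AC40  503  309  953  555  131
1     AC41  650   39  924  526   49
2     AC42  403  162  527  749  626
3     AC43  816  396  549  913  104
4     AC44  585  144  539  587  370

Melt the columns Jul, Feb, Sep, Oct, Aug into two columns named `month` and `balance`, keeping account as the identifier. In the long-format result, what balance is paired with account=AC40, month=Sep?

Unpivoting turns each (account, wide-column) pair into one long row.
The wide cell at row AC40, column Sep holds 953, so the long row (AC40, Sep) has balance=953.

953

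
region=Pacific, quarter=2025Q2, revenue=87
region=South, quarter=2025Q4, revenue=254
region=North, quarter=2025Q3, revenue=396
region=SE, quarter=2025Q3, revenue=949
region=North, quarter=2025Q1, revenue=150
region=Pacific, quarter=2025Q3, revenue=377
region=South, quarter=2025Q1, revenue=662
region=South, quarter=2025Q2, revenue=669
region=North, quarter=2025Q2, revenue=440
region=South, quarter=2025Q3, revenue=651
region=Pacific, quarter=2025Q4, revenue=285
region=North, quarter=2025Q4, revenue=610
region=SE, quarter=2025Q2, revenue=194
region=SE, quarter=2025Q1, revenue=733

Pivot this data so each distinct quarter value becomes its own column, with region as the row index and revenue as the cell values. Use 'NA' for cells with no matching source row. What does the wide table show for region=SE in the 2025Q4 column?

NA

No long-format row has region=SE and quarter=2025Q4, so the cell is NA.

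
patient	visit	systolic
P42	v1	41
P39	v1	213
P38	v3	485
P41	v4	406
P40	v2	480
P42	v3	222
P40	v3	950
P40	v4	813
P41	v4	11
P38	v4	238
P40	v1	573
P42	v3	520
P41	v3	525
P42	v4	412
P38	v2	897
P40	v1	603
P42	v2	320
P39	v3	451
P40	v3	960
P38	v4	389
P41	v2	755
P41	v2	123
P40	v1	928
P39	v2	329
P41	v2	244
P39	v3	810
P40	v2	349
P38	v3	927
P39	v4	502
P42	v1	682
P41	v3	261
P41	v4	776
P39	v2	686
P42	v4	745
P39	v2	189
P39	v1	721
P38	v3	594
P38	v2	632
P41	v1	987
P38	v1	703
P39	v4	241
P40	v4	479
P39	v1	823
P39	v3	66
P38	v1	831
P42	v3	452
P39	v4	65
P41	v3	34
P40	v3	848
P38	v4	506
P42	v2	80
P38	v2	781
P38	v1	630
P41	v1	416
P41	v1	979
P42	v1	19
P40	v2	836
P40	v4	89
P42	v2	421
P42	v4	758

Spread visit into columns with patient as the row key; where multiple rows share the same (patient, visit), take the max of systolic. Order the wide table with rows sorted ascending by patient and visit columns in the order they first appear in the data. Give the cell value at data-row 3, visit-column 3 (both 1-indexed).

With rows sorted ascending by patient, row 3 is patient=P40. visit columns in first-appearance order: v1, v3, v4, v2; column 3 is v4.
Long rows with patient=P40, visit=v4: max(813, 479, 89) = 813.

813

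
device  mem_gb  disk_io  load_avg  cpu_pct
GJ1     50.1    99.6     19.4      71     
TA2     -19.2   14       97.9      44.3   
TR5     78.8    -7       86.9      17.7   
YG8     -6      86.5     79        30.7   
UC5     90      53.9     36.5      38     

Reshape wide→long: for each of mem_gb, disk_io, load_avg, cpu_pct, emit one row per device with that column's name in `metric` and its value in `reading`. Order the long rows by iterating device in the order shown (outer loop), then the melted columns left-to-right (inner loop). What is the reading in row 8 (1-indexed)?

44.3

20 rows total (5 × 4). Row 8: index ⌊(8-1)/4⌋ = 1 into device → TA2; (8-1) mod 4 = 3 into the melted columns → cpu_pct.
So row 8 is (TA2, cpu_pct, 44.3); reading = 44.3.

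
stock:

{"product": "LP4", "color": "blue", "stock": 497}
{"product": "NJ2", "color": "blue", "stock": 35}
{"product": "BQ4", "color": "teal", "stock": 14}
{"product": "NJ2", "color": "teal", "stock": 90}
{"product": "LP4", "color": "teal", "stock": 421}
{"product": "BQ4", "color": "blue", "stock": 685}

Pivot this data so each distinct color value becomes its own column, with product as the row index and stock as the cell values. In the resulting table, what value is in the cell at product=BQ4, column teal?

Wide layout: rows indexed by product, columns are the 2 distinct color values (blue, teal).
Cell (product=BQ4, color=teal) draws from the long row where product=BQ4 and color=teal, which has stock=14.

14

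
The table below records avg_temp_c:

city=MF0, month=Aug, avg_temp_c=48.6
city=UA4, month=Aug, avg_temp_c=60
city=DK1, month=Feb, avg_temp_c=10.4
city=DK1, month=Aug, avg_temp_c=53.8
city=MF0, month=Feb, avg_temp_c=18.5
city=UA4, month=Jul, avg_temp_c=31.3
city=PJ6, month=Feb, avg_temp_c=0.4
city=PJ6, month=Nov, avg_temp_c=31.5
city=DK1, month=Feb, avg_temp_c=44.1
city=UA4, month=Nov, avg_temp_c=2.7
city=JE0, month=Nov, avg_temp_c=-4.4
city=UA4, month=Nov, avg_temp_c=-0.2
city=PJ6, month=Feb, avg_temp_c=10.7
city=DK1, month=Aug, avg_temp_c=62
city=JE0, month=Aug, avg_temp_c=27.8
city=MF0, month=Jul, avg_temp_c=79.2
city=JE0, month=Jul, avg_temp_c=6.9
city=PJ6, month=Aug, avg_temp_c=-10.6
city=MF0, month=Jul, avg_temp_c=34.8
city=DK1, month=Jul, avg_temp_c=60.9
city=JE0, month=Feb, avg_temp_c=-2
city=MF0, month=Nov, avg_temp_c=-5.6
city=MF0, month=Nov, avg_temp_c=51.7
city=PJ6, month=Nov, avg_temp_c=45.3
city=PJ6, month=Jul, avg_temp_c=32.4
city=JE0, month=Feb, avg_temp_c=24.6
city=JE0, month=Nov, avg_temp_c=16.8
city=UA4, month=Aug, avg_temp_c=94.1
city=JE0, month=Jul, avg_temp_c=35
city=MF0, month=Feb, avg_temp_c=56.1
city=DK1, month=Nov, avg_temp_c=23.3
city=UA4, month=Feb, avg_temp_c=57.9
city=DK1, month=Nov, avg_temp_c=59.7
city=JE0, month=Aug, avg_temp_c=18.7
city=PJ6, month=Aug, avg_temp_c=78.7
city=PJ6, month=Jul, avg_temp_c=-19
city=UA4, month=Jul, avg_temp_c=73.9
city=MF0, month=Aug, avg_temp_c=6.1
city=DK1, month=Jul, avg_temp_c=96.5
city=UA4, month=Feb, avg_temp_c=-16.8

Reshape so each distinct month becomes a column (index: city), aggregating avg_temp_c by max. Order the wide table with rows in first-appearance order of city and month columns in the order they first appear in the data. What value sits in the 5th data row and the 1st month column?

27.8

With rows in first-appearance order of city, row 5 is city=JE0. month columns in first-appearance order: Aug, Feb, Jul, Nov; column 1 is Aug.
Long rows with city=JE0, month=Aug: max(27.8, 18.7) = 27.8.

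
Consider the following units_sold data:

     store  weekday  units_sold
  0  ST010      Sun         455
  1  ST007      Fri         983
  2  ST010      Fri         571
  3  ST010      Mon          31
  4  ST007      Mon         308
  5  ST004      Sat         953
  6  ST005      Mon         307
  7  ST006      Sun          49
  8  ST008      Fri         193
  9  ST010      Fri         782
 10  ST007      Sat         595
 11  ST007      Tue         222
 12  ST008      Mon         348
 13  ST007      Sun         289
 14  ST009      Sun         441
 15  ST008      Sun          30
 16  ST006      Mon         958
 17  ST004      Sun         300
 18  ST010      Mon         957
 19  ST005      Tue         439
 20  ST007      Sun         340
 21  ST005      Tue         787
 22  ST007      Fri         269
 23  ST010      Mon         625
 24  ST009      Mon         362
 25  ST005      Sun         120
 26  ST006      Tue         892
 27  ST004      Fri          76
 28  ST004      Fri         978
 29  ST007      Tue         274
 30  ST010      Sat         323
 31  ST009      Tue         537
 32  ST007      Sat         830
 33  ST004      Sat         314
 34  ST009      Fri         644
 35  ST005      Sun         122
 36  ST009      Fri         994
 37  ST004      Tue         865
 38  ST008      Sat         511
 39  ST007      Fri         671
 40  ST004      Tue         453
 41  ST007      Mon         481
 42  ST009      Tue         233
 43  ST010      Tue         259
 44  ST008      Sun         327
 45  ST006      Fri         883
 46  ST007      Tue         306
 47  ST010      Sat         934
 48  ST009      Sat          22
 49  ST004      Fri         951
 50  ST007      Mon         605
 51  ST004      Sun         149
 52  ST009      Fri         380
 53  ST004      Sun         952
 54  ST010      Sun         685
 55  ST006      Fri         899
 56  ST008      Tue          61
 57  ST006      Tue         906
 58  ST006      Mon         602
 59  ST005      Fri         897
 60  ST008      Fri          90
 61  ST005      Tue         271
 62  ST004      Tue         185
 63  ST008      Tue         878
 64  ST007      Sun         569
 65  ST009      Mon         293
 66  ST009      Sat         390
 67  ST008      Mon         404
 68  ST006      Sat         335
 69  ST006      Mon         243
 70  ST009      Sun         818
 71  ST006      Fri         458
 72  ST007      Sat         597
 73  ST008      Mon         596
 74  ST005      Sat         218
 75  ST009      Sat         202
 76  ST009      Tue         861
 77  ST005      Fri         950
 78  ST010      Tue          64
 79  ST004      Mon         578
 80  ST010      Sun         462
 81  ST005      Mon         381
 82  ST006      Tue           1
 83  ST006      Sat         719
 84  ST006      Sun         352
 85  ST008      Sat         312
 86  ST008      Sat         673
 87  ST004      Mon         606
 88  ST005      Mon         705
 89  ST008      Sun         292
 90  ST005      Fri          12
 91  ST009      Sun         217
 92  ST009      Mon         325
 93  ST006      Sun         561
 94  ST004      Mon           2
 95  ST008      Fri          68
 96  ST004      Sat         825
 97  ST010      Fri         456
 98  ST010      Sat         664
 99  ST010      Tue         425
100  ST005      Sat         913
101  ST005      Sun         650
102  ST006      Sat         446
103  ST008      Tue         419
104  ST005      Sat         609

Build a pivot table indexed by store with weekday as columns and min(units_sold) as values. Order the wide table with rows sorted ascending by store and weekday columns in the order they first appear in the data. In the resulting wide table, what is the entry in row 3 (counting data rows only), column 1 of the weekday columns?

49

With rows sorted ascending by store, row 3 is store=ST006. weekday columns in first-appearance order: Sun, Fri, Mon, Sat, Tue; column 1 is Sun.
Long rows with store=ST006, weekday=Sun: min(49, 352, 561) = 49.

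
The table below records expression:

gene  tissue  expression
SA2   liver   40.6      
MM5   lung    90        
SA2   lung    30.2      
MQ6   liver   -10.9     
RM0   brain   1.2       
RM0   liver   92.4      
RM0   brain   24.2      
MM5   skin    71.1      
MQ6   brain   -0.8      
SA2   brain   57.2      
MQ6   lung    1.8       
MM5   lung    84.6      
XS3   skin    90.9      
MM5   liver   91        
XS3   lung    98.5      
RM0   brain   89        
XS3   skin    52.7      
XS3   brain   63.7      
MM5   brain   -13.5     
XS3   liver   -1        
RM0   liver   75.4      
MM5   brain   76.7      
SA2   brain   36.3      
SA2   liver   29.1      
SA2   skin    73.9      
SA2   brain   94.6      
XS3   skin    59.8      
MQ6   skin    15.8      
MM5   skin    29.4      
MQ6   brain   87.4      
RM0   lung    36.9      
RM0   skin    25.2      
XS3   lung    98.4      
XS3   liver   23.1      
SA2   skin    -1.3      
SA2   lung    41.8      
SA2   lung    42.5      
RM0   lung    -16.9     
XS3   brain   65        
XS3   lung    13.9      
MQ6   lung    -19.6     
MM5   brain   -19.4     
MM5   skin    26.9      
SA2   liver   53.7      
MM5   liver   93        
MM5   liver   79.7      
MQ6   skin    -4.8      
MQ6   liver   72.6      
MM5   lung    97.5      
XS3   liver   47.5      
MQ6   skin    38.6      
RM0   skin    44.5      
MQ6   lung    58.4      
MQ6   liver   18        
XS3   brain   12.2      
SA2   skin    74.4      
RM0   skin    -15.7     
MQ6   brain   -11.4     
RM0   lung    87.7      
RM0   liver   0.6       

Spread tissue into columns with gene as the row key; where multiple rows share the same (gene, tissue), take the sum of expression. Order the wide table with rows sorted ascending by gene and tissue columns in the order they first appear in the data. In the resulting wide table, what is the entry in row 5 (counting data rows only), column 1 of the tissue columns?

69.6

With rows sorted ascending by gene, row 5 is gene=XS3. tissue columns in first-appearance order: liver, lung, brain, skin; column 1 is liver.
Long rows with gene=XS3, tissue=liver: -1 + 23.1 + 47.5 = 69.6.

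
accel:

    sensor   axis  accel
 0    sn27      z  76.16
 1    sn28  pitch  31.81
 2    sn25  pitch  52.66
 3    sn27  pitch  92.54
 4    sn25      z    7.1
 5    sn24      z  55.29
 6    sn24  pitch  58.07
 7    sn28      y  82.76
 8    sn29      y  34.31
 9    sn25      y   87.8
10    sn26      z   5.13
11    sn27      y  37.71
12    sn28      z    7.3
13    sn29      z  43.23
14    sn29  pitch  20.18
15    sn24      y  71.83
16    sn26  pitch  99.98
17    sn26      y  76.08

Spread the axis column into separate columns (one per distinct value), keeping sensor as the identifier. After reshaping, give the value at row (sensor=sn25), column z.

Wide layout: rows indexed by sensor, columns are the 3 distinct axis values (z, pitch, y).
Cell (sensor=sn25, axis=z) draws from the long row where sensor=sn25 and axis=z, which has accel=7.1.

7.1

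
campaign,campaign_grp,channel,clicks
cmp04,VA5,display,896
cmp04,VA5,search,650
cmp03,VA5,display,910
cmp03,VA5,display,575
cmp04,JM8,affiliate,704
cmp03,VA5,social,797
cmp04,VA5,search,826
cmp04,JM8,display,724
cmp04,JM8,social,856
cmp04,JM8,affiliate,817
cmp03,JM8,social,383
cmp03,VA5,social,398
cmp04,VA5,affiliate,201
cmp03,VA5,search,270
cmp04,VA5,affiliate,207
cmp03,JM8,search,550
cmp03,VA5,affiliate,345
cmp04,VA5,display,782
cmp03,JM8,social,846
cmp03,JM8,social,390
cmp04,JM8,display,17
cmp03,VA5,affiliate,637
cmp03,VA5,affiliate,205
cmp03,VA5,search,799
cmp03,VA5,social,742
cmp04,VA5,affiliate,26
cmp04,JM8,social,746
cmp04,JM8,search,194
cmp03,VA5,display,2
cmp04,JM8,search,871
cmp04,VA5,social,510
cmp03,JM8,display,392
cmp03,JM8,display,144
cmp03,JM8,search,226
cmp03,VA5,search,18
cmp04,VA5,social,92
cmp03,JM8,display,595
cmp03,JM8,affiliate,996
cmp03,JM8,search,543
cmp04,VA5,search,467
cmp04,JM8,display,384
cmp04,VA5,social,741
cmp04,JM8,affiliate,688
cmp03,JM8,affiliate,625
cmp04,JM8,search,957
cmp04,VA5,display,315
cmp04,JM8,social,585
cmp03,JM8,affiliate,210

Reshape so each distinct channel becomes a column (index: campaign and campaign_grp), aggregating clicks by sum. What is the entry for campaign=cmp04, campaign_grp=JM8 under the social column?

Rows with campaign=cmp04, campaign_grp=JM8 and channel=social: clicks values are 856, 746, 585.
856 + 746 + 585 = 2187.

2187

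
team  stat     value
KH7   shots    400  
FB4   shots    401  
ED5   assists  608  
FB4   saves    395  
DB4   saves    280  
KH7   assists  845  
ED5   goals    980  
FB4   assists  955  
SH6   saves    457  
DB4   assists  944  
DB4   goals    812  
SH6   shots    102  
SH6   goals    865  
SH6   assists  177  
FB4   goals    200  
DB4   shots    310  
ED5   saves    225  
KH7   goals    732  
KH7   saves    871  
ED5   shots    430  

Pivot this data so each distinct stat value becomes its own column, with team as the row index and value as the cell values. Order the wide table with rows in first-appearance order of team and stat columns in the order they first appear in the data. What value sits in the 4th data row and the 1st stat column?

With rows in first-appearance order of team, row 4 is team=DB4. stat columns in first-appearance order: shots, assists, saves, goals; column 1 is shots.
Long rows with team=DB4, stat=shots: value = 310.

310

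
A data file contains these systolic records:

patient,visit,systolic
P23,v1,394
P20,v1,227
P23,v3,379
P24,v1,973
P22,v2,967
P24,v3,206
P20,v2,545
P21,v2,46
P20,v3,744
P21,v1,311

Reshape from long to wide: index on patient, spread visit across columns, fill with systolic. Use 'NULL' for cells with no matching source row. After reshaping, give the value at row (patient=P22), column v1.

No long-format row has patient=P22 and visit=v1, so the cell is NULL.

NULL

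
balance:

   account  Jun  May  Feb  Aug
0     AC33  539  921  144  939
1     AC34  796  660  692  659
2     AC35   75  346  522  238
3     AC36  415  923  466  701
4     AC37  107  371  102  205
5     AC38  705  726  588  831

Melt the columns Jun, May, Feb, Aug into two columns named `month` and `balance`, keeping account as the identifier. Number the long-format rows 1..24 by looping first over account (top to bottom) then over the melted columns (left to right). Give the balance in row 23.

588

24 rows total (6 × 4). Row 23: index ⌊(23-1)/4⌋ = 5 into account → AC38; (23-1) mod 4 = 2 into the melted columns → Feb.
So row 23 is (AC38, Feb, 588); balance = 588.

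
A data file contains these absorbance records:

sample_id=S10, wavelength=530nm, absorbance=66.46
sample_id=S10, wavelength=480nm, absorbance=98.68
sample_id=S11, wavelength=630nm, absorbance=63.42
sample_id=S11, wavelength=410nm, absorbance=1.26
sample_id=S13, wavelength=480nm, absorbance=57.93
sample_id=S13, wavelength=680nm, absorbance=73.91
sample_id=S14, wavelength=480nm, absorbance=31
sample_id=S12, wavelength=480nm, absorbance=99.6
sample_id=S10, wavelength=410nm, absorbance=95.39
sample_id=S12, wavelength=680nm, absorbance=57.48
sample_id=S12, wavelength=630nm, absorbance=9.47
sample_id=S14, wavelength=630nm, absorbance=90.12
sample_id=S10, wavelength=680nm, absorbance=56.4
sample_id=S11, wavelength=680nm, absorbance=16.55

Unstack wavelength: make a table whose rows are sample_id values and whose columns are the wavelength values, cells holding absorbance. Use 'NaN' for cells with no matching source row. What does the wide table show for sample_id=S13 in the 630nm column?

No long-format row has sample_id=S13 and wavelength=630nm, so the cell is NaN.

NaN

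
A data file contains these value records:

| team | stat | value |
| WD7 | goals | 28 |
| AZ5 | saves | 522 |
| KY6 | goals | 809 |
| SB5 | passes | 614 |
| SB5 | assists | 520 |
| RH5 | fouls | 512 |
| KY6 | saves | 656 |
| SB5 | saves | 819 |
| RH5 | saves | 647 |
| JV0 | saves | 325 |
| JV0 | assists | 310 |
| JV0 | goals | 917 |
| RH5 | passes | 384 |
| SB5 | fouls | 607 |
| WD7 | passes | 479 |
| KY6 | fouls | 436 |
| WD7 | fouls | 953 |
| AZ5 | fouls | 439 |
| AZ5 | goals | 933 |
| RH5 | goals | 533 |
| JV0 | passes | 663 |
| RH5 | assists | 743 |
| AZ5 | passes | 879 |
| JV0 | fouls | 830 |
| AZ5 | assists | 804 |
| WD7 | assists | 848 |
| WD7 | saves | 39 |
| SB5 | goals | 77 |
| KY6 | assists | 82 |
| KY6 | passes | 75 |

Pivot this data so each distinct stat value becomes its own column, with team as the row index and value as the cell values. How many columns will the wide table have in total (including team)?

6

1 column for team plus 5 distinct stat values → 6 columns.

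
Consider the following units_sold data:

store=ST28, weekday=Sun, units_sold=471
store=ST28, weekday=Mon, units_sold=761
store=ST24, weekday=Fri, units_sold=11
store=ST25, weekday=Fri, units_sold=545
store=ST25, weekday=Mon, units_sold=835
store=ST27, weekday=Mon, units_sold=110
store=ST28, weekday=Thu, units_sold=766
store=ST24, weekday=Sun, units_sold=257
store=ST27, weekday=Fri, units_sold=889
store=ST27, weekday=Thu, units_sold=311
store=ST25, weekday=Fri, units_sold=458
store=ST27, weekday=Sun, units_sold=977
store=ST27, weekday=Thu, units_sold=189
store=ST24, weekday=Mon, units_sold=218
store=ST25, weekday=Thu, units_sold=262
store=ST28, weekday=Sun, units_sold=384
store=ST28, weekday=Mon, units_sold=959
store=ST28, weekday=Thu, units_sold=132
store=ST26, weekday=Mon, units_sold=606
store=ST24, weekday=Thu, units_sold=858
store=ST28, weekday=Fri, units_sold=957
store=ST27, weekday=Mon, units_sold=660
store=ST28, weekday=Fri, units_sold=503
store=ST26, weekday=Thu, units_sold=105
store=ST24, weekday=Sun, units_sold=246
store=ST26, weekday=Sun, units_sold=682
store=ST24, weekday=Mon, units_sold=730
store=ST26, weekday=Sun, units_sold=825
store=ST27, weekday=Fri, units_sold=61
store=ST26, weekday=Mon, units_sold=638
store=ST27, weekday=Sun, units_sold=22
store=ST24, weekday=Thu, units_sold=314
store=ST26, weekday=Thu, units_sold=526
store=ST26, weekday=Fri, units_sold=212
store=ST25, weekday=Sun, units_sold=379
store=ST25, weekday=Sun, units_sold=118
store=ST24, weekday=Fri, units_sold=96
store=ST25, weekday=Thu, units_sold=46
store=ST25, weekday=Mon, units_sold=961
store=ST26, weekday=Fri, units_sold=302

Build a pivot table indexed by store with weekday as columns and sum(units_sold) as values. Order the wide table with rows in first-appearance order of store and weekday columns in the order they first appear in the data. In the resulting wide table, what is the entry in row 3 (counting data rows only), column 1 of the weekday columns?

With rows in first-appearance order of store, row 3 is store=ST25. weekday columns in first-appearance order: Sun, Mon, Fri, Thu; column 1 is Sun.
Long rows with store=ST25, weekday=Sun: 379 + 118 = 497.

497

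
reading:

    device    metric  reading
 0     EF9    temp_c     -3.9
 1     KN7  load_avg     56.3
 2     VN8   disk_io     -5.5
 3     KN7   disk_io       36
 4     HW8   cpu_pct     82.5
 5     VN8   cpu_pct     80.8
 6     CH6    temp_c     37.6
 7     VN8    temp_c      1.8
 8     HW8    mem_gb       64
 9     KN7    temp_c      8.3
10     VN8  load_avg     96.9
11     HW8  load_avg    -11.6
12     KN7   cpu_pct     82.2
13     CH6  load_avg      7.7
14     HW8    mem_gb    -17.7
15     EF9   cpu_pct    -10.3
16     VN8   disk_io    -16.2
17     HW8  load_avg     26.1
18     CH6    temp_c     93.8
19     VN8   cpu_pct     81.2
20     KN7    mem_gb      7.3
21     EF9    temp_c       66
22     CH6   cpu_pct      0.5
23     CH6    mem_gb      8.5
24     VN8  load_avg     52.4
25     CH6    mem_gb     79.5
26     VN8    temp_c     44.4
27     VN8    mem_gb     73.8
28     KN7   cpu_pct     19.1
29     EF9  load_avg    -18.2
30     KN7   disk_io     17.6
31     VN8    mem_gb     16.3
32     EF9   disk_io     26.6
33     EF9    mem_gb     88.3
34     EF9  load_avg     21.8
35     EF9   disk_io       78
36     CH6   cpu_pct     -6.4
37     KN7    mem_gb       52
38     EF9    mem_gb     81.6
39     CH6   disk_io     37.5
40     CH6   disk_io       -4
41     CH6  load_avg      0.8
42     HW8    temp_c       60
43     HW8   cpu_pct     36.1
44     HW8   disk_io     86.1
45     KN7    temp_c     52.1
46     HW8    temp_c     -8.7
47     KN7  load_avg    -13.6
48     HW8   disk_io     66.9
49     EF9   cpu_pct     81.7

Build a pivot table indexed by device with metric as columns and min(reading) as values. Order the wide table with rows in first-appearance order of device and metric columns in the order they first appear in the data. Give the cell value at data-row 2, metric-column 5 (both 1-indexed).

7.3

With rows in first-appearance order of device, row 2 is device=KN7. metric columns in first-appearance order: temp_c, load_avg, disk_io, cpu_pct, mem_gb; column 5 is mem_gb.
Long rows with device=KN7, metric=mem_gb: min(7.3, 52) = 7.3.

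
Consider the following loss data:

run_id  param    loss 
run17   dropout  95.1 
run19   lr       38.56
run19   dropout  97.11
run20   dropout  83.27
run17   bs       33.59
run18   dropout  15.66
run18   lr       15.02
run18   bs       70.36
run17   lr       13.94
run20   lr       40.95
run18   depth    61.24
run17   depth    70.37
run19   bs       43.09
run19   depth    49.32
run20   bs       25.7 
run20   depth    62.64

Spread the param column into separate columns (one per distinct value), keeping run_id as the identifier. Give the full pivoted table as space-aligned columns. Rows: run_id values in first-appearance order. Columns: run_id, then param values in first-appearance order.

run_id  dropout  lr     bs     depth
run17   95.1     13.94  33.59  70.37
run19   97.11    38.56  43.09  49.32
run20   83.27    40.95  25.7   62.64
run18   15.66    15.02  70.36  61.24

Columns: run_id plus the 4 distinct param values (dropout, lr, bs, depth).
For example, row run17 column dropout takes loss=95.1 from the long row (run17, dropout).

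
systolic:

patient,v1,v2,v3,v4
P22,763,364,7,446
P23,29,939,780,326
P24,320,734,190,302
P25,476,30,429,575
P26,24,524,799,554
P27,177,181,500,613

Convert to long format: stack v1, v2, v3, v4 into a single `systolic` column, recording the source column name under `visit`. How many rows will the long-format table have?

24

6 patient values × 4 melted columns = 24 rows.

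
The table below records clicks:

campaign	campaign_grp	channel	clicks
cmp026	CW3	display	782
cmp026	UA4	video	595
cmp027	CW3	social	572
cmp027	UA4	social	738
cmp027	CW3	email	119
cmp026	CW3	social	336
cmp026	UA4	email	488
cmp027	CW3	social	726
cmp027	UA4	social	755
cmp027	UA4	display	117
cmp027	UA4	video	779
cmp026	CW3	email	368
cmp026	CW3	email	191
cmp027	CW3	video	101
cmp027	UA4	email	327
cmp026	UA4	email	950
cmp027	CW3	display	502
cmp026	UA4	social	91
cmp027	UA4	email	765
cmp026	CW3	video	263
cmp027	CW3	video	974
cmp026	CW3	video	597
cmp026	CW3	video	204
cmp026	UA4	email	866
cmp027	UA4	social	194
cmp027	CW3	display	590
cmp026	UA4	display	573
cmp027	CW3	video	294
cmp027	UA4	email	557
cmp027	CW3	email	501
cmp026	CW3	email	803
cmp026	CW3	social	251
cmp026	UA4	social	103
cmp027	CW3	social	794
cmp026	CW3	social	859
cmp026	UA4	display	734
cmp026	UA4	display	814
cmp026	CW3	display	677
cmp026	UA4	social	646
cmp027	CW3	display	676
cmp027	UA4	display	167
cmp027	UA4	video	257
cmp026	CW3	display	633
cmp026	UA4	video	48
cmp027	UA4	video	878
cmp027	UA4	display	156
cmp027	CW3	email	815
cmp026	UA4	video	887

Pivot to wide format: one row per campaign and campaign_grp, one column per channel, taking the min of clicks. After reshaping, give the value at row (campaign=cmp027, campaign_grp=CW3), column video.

Rows with campaign=cmp027, campaign_grp=CW3 and channel=video: clicks values are 101, 974, 294.
min(101, 974, 294) = 101.

101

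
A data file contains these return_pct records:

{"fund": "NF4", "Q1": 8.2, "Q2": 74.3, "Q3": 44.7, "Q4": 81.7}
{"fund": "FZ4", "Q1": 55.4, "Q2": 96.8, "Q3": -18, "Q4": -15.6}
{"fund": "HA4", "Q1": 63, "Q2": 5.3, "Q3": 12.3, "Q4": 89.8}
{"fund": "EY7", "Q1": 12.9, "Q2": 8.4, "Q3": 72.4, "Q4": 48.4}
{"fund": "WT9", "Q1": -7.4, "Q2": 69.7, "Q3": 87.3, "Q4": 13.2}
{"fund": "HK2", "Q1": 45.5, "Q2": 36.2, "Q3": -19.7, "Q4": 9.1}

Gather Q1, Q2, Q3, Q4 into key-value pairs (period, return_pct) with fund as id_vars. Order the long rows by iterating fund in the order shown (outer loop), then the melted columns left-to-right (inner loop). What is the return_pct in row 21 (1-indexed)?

45.5

24 rows total (6 × 4). Row 21: index ⌊(21-1)/4⌋ = 5 into fund → HK2; (21-1) mod 4 = 0 into the melted columns → Q1.
So row 21 is (HK2, Q1, 45.5); return_pct = 45.5.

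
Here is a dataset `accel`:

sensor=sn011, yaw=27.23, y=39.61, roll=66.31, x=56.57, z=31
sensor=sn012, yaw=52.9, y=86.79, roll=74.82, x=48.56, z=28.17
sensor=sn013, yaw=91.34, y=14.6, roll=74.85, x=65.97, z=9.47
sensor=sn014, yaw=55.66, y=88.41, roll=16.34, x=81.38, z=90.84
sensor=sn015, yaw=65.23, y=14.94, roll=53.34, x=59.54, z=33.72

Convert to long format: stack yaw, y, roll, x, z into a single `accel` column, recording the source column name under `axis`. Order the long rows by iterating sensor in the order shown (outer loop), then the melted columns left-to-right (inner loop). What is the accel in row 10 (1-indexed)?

25 rows total (5 × 5). Row 10: index ⌊(10-1)/5⌋ = 1 into sensor → sn012; (10-1) mod 5 = 4 into the melted columns → z.
So row 10 is (sn012, z, 28.17); accel = 28.17.

28.17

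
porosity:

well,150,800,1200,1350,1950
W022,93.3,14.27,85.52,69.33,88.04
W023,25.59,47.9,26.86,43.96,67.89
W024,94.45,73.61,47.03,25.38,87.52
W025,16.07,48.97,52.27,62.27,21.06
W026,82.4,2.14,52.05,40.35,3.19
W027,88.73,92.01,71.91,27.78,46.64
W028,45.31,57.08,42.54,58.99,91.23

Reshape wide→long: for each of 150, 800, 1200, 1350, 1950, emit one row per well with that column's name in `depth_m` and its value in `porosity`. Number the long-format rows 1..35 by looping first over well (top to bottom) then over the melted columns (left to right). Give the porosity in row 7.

35 rows total (7 × 5). Row 7: index ⌊(7-1)/5⌋ = 1 into well → W023; (7-1) mod 5 = 1 into the melted columns → 800.
So row 7 is (W023, 800, 47.9); porosity = 47.9.

47.9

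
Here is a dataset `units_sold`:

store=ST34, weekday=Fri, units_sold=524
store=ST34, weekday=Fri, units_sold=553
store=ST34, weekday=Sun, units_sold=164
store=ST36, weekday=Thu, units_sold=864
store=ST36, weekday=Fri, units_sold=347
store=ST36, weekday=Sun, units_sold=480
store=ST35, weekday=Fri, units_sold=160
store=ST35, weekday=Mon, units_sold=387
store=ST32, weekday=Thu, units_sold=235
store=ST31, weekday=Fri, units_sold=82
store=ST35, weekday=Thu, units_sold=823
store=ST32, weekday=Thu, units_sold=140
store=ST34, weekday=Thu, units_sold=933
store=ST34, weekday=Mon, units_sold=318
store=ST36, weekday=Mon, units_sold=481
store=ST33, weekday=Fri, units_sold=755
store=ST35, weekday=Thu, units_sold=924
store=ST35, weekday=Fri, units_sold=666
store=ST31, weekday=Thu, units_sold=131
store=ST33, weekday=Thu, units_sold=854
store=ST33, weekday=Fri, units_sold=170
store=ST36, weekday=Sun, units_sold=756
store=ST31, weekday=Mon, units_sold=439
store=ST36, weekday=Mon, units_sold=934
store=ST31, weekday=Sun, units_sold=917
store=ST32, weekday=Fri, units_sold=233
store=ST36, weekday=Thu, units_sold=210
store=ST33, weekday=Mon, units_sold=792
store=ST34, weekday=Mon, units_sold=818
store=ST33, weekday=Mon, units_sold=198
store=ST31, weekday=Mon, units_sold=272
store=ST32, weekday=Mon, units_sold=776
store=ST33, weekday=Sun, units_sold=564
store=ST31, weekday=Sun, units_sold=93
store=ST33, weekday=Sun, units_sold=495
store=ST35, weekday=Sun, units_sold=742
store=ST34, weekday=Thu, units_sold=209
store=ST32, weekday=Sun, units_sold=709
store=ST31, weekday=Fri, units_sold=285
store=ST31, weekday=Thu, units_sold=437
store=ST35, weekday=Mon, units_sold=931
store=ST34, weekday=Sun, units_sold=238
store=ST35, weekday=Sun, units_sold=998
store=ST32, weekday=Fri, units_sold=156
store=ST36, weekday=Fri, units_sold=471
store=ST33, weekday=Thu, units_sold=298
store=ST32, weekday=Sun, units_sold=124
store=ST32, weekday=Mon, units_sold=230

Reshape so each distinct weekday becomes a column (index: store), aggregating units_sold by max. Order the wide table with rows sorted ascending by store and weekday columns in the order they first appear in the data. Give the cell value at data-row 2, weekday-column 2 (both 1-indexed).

709

With rows sorted ascending by store, row 2 is store=ST32. weekday columns in first-appearance order: Fri, Sun, Thu, Mon; column 2 is Sun.
Long rows with store=ST32, weekday=Sun: max(709, 124) = 709.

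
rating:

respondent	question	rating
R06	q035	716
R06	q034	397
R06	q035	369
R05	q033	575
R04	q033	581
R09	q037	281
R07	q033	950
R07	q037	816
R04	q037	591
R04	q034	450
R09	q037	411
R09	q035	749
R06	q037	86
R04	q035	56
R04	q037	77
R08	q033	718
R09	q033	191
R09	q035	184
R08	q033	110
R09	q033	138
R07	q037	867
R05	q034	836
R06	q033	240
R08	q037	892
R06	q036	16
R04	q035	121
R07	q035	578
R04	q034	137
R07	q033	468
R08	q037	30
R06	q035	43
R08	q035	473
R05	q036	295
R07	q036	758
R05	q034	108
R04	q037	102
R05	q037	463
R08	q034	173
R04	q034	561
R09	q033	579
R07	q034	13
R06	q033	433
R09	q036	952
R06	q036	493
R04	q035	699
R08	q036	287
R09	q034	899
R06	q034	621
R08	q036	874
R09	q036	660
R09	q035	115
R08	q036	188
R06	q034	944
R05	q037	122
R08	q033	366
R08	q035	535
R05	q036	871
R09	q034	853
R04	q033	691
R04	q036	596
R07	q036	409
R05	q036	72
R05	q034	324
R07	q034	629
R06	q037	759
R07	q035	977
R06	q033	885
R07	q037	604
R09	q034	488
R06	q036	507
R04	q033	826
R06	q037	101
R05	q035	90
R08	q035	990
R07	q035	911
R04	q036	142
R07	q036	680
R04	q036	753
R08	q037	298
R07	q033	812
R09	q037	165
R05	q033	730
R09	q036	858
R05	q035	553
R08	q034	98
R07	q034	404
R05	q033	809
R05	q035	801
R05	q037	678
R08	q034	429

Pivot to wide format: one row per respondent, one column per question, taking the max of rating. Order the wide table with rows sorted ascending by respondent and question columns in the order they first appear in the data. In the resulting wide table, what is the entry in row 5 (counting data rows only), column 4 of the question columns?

With rows sorted ascending by respondent, row 5 is respondent=R08. question columns in first-appearance order: q035, q034, q033, q037, q036; column 4 is q037.
Long rows with respondent=R08, question=q037: max(892, 30, 298) = 892.

892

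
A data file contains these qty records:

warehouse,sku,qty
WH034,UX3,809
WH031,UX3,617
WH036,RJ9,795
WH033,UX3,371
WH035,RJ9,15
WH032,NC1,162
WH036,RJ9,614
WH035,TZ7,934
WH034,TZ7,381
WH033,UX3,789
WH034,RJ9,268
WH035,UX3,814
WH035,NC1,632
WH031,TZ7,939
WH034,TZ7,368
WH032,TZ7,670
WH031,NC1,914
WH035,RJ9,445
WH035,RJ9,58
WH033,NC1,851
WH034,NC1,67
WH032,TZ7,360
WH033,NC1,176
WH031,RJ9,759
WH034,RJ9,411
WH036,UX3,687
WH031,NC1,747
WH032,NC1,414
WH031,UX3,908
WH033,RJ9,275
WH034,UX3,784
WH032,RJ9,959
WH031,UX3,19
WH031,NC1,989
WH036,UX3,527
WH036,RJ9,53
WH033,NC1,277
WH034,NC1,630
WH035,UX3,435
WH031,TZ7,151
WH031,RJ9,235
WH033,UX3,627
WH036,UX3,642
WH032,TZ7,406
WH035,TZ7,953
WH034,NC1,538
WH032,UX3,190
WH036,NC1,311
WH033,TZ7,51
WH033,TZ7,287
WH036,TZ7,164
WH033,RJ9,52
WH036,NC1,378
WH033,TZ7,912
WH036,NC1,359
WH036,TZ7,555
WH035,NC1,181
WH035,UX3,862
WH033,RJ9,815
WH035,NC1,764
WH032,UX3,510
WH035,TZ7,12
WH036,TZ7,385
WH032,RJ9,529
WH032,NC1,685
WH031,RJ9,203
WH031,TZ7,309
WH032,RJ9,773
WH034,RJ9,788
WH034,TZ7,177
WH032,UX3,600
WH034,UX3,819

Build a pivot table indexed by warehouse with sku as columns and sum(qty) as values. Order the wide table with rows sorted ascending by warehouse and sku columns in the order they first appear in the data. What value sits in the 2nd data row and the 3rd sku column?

1261

With rows sorted ascending by warehouse, row 2 is warehouse=WH032. sku columns in first-appearance order: UX3, RJ9, NC1, TZ7; column 3 is NC1.
Long rows with warehouse=WH032, sku=NC1: 162 + 414 + 685 = 1261.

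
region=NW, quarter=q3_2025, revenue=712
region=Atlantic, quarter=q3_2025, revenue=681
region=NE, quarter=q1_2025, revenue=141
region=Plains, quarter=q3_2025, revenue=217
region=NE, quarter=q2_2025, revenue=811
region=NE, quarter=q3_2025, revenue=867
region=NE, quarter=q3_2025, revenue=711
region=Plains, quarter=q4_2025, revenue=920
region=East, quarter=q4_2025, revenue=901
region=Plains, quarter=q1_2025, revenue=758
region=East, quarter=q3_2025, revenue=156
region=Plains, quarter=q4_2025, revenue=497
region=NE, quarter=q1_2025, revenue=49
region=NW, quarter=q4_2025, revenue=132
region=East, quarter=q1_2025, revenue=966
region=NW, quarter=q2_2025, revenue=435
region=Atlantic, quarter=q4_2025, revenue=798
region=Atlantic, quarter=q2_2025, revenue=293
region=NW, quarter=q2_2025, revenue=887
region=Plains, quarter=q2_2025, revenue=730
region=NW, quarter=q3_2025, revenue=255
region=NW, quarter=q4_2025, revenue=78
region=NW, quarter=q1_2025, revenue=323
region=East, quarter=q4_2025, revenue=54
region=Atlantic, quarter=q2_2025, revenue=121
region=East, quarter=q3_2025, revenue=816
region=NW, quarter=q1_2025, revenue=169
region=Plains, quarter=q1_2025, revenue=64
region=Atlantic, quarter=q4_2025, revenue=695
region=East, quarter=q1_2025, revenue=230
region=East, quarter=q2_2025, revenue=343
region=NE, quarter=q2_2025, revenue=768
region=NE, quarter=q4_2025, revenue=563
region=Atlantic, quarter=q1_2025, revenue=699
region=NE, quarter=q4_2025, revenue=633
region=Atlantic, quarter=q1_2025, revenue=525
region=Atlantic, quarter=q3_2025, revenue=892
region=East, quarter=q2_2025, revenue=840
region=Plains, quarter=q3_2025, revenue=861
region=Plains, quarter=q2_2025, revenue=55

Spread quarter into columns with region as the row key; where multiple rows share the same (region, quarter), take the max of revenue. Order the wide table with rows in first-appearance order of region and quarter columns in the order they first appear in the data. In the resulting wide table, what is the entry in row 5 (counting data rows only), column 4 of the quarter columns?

With rows in first-appearance order of region, row 5 is region=East. quarter columns in first-appearance order: q3_2025, q1_2025, q2_2025, q4_2025; column 4 is q4_2025.
Long rows with region=East, quarter=q4_2025: max(901, 54) = 901.

901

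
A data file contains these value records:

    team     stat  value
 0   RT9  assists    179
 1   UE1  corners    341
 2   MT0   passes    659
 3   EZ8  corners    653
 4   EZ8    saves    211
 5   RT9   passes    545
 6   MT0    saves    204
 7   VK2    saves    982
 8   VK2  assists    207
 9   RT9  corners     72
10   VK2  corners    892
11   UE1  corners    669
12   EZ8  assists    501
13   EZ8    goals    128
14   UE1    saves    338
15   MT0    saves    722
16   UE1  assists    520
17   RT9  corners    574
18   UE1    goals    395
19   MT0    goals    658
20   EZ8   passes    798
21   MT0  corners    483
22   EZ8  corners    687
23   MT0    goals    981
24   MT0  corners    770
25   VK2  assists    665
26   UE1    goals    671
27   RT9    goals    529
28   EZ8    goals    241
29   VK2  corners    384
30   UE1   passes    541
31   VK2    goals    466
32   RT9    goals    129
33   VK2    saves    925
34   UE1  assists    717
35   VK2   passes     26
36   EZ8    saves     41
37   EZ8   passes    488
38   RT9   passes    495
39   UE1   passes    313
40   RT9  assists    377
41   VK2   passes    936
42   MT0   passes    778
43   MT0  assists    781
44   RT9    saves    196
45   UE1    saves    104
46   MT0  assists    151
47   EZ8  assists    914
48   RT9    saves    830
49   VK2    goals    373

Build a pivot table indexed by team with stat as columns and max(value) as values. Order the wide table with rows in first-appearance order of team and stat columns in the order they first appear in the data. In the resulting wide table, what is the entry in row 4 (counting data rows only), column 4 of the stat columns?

211

With rows in first-appearance order of team, row 4 is team=EZ8. stat columns in first-appearance order: assists, corners, passes, saves, goals; column 4 is saves.
Long rows with team=EZ8, stat=saves: max(211, 41) = 211.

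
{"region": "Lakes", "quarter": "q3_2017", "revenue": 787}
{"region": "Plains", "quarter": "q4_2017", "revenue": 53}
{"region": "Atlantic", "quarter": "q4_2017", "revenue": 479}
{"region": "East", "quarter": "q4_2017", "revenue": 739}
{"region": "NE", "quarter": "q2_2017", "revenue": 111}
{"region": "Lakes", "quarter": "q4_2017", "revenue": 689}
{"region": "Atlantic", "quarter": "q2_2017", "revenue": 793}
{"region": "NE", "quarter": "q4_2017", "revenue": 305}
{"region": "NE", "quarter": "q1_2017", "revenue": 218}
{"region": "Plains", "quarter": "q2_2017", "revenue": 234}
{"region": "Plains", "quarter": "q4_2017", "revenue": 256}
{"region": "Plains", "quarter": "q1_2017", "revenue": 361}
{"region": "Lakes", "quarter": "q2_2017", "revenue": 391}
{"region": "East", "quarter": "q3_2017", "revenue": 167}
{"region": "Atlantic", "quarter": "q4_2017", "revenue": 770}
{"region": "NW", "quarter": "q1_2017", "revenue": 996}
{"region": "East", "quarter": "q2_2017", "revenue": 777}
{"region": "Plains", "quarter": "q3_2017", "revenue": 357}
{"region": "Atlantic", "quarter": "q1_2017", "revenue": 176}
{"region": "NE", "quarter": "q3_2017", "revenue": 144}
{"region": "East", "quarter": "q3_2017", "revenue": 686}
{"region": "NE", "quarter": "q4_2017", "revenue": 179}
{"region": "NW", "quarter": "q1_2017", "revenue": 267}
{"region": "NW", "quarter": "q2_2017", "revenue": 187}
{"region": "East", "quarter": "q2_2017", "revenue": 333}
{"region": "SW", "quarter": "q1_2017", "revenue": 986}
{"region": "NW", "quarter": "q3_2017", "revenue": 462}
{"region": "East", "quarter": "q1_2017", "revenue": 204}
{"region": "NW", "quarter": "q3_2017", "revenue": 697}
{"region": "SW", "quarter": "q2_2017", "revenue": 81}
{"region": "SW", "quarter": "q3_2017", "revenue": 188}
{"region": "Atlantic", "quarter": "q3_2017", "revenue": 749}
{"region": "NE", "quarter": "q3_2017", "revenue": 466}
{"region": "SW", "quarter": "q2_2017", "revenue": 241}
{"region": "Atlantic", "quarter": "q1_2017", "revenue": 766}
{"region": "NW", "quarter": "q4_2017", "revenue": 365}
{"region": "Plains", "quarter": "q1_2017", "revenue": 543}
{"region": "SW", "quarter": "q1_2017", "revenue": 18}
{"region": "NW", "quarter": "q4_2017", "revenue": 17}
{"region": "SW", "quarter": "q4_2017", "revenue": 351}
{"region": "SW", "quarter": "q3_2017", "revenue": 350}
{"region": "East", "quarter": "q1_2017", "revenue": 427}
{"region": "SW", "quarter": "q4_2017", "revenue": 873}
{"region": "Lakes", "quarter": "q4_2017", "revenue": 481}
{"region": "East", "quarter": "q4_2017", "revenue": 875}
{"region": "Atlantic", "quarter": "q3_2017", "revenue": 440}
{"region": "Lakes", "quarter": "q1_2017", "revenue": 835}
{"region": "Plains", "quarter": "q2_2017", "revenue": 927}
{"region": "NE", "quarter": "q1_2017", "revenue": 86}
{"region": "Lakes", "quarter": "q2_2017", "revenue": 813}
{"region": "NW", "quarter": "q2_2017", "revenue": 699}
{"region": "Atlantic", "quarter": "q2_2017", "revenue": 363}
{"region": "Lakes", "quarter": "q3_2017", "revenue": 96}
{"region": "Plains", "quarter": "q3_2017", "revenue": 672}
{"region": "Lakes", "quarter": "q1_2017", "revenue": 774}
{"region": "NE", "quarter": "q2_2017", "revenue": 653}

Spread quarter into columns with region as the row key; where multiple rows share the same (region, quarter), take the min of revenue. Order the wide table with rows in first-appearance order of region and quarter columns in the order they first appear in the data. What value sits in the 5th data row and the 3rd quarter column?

111

With rows in first-appearance order of region, row 5 is region=NE. quarter columns in first-appearance order: q3_2017, q4_2017, q2_2017, q1_2017; column 3 is q2_2017.
Long rows with region=NE, quarter=q2_2017: min(111, 653) = 111.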